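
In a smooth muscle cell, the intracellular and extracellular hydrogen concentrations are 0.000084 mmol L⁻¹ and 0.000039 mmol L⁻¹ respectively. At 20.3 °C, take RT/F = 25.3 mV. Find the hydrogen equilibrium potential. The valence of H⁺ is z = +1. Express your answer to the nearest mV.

-19 mV

E = (25.3/z) · ln([H⁺]_out/[H⁺]_in) with z = +1.
= (25.3/1) · ln(0.000039/0.000084) = 25.30 · ln(0.4643)
= 25.30 · (-0.7673) = -19.41 mV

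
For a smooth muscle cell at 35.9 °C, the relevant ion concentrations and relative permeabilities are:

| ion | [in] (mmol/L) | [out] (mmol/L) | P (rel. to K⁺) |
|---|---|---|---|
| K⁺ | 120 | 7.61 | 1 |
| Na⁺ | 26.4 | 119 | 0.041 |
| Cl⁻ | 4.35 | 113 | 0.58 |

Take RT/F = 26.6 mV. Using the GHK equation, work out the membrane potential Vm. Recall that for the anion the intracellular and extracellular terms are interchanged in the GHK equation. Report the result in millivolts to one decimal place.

-67.0 mV

Vm = 26.6 · ln[(Σ P·[cation]ₒ + Σ P·[anion]ᵢ) / (Σ P·[cation]ᵢ + Σ P·[anion]ₒ)]
Numerator = 1×7.61 + 0.041×119 + 0.58×4.35 = 15.01
Denominator = 1×120 + 0.041×26.4 + 0.58×113 = 186.6
Vm = 26.6 · ln(0.080441) = 26.6 × (-2.5202) = -67.04 mV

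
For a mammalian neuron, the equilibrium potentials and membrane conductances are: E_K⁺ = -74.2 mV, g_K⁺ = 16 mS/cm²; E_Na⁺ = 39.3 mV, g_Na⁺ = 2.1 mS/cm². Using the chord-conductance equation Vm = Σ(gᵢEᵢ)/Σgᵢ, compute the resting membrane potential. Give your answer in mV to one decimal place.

-61.0 mV

Σ gᵢEᵢ = 16·(-74.2) + 2.1·(39.3) = -1104.67
Σ gᵢ = 16 + 2.1 = 18.1
Vm = -1104.67 / 18.1 = -61.03 mV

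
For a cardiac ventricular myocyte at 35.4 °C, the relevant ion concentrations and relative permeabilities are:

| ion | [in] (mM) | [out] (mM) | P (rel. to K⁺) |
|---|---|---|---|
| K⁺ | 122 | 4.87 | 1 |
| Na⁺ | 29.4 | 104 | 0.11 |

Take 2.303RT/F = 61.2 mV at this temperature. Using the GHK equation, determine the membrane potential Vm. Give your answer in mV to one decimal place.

Vm = 61.2 · log₁₀[(Σ P·[cation]ₒ + Σ P·[anion]ᵢ) / (Σ P·[cation]ᵢ + Σ P·[anion]ₒ)]
Numerator = 1×4.87 + 0.11×104 = 16.31
Denominator = 1×122 + 0.11×29.4 = 125.2
Vm = 61.2 · log₁₀(0.13024) = 61.2 × (-0.8853) = -54.18 mV

-54.2 mV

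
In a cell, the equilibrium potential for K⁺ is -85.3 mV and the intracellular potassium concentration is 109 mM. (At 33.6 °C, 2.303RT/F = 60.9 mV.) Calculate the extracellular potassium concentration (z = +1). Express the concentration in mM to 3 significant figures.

4.33 mM

Nernst: E = (60.9/1) · log₁₀([out]/[in]), so log₁₀([out]/[in]) = -85.3 × 1 / 60.9 = -1.4007.
[out]/[in] = 10^(-1.4007) = 0.03975.
[out] = 0.03975 × 109 = 4.333 mM.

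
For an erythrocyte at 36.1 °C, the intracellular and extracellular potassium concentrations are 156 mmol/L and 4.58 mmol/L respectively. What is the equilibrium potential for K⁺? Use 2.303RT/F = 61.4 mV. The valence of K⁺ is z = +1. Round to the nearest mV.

E = (61.4/z) · log₁₀([K⁺]_out/[K⁺]_in) with z = +1.
= (61.4/1) · log₁₀(4.58/156) = 61.40 · log₁₀(0.02936)
= 61.40 · (-1.5323) = -94.08 mV

-94 mV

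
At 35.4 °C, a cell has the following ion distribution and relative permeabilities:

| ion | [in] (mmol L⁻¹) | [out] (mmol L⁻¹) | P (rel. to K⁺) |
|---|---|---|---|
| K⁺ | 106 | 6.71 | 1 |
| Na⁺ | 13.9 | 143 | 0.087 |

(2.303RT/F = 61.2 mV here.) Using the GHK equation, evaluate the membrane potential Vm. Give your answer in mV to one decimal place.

Vm = 61.2 · log₁₀[(Σ P·[cation]ₒ + Σ P·[anion]ᵢ) / (Σ P·[cation]ᵢ + Σ P·[anion]ₒ)]
Numerator = 1×6.71 + 0.087×143 = 19.15
Denominator = 1×106 + 0.087×13.9 = 107.2
Vm = 61.2 · log₁₀(0.17863) = 61.2 × (-0.7480) = -45.78 mV

-45.8 mV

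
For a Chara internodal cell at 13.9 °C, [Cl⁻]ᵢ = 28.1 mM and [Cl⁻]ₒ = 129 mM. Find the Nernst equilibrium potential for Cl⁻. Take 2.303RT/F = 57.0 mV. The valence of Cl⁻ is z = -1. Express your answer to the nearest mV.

E = (57.0/z) · log₁₀([Cl⁻]_out/[Cl⁻]_in) with z = -1.
For an anion, dividing by z = -1 reverses the sign.
= (57.0/-1) · log₁₀(129/28.1) = -57.00 · log₁₀(4.591)
= -57.00 · (0.6619) = -37.73 mV

-38 mV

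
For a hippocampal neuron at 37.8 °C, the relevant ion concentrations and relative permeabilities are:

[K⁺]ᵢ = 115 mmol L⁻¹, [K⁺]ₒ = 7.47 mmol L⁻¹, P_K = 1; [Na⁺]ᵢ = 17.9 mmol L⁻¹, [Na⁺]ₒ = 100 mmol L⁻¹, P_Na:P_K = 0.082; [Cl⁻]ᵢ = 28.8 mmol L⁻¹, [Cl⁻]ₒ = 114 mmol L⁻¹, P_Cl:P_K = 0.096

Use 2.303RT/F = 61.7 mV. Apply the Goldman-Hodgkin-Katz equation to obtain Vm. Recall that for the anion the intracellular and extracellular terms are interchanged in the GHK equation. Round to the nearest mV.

-52 mV

Vm = 61.7 · log₁₀[(Σ P·[cation]ₒ + Σ P·[anion]ᵢ) / (Σ P·[cation]ᵢ + Σ P·[anion]ₒ)]
Numerator = 1×7.47 + 0.082×100 + 0.096×28.8 = 18.43
Denominator = 1×115 + 0.082×17.9 + 0.096×114 = 127.4
Vm = 61.7 · log₁₀(0.14469) = 61.7 × (-0.8396) = -51.80 mV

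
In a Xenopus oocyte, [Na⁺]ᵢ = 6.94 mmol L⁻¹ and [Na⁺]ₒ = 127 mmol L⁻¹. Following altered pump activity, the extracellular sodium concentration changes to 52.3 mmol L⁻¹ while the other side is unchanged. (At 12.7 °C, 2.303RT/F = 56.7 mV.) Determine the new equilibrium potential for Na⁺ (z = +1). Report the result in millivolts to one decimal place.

49.7 mV

After the shift: [Na⁺]_out = 52.3, [Na⁺]_in = 6.94 mmol L⁻¹.
E_new = (56.7/1)·log₁₀(52.3/6.94) = 56.70 · (0.8771) = 49.73 mV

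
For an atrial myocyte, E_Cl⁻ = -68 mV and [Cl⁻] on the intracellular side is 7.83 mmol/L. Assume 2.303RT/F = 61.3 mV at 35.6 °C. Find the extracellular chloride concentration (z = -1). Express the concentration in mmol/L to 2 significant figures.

100 mmol/L

Nernst: E = (61.3/-1) · log₁₀([out]/[in]), so log₁₀([out]/[in]) = -68.0 × -1 / 61.3 = 1.1093.
[out]/[in] = 10^(1.1093) = 12.86.
[out] = 12.86 × 7.83 = 100.7 mmol/L.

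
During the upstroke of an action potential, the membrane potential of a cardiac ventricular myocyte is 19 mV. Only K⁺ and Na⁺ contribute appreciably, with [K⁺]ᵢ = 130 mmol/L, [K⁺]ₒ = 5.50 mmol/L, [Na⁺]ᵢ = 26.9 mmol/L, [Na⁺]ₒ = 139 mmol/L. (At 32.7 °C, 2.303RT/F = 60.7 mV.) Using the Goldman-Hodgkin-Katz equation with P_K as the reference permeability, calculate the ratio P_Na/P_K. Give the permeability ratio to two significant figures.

Let α = P_Na/P_K. GHK: Vm = 60.7·log₁₀[(Kₒ + α·Naₒ)/(Kᵢ + α·Naᵢ)].
10^(Vm/60.7) = 10^(19.0/60.7) = 2.056
So 2.056·(Kᵢ + α·Naᵢ) = Kₒ + α·Naₒ → α = (2.056·130.0 − 5.5) / (139.0 − 2.056·26.9)
α = (267.3 − 5.5) / (139.0 − 55.31) = 261.8/83.69 = 3.128

3.1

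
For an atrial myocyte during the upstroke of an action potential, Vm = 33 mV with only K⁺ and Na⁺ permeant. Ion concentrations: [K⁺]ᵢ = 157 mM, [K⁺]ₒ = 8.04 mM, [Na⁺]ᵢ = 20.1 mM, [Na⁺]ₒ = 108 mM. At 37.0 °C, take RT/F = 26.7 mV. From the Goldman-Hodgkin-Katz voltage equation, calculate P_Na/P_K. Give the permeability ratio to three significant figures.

13.7

Let α = P_Na/P_K. GHK: Vm = 26.7·ln[(Kₒ + α·Naₒ)/(Kᵢ + α·Naᵢ)].
e^(Vm/26.7) = e^(33.0/26.7) = 3.4417
So 3.4417·(Kᵢ + α·Naᵢ) = Kₒ + α·Naₒ → α = (3.4417·157.0 − 8.04) / (108.0 − 3.4417·20.1)
α = (540.3 − 8.04) / (108.0 − 69.18) = 532.3/38.82 = 13.71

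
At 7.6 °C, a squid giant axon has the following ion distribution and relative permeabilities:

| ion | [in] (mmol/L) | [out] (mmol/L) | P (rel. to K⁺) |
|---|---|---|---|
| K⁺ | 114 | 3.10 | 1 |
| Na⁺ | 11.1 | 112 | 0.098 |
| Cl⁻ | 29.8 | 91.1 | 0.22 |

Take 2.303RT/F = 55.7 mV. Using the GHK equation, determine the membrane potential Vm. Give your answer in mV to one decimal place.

-45.5 mV

Vm = 55.7 · log₁₀[(Σ P·[cation]ₒ + Σ P·[anion]ᵢ) / (Σ P·[cation]ᵢ + Σ P·[anion]ₒ)]
Numerator = 1×3.10 + 0.098×112 + 0.22×29.8 = 20.63
Denominator = 1×114 + 0.098×11.1 + 0.22×91.1 = 135.1
Vm = 55.7 · log₁₀(0.15268) = 55.7 × (-0.8162) = -45.46 mV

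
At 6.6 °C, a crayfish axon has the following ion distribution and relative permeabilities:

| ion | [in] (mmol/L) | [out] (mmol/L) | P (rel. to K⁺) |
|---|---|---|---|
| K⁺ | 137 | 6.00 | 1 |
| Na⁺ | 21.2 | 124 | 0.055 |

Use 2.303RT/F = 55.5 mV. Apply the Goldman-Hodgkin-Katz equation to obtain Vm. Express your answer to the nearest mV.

-57 mV

Vm = 55.5 · log₁₀[(Σ P·[cation]ₒ + Σ P·[anion]ᵢ) / (Σ P·[cation]ᵢ + Σ P·[anion]ₒ)]
Numerator = 1×6.00 + 0.055×124 = 12.82
Denominator = 1×137 + 0.055×21.2 = 138.2
Vm = 55.5 · log₁₀(0.092787) = 55.5 × (-1.0325) = -57.30 mV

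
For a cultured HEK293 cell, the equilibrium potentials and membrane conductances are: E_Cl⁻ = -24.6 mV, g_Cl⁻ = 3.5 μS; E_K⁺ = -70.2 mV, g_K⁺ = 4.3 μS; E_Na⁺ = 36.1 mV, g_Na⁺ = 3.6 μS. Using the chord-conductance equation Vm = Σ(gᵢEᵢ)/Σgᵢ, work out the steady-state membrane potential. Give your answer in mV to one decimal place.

Σ gᵢEᵢ = 3.5·(-24.6) + 4.3·(-70.2) + 3.6·(36.1) = -258.00
Σ gᵢ = 3.5 + 4.3 + 3.6 = 11.4
Vm = -258.00 / 11.4 = -22.63 mV

-22.6 mV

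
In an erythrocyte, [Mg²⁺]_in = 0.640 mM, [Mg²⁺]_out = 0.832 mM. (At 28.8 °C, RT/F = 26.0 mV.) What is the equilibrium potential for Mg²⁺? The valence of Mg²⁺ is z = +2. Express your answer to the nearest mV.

3 mV

E = (26.0/z) · ln([Mg²⁺]_out/[Mg²⁺]_in) with z = +2.
= (26.0/2) · ln(0.832/0.640) = 13.00 · ln(1.3)
= 13.00 · (0.2624) = 3.41 mV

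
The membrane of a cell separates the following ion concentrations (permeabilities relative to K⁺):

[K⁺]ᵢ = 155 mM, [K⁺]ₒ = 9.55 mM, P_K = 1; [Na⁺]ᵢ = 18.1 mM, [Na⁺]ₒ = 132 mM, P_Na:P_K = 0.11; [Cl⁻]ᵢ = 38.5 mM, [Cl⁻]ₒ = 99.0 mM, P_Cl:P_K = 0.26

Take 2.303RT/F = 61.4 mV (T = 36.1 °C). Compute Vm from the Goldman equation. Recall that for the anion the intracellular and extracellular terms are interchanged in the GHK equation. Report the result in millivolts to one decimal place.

-44.8 mV

Vm = 61.4 · log₁₀[(Σ P·[cation]ₒ + Σ P·[anion]ᵢ) / (Σ P·[cation]ᵢ + Σ P·[anion]ₒ)]
Numerator = 1×9.55 + 0.11×132 + 0.26×38.5 = 34.08
Denominator = 1×155 + 0.11×18.1 + 0.26×99.0 = 182.7
Vm = 61.4 · log₁₀(0.1865) = 61.4 × (-0.7293) = -44.78 mV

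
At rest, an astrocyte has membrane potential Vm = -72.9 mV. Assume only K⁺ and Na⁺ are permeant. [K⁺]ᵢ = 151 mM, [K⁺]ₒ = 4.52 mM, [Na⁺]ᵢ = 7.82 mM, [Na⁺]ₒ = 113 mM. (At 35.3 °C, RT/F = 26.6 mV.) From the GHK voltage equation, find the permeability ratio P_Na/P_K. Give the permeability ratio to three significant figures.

0.0464

Let α = P_Na/P_K. GHK: Vm = 26.6·ln[(Kₒ + α·Naₒ)/(Kᵢ + α·Naᵢ)].
e^(Vm/26.6) = e^(-72.9/26.6) = 0.064532
So 0.064532·(Kᵢ + α·Naᵢ) = Kₒ + α·Naₒ → α = (0.064532·151.0 − 4.52) / (113.0 − 0.064532·7.82)
α = (9.744 − 4.52) / (113.0 − 0.5046) = 5.224/112.5 = 0.04644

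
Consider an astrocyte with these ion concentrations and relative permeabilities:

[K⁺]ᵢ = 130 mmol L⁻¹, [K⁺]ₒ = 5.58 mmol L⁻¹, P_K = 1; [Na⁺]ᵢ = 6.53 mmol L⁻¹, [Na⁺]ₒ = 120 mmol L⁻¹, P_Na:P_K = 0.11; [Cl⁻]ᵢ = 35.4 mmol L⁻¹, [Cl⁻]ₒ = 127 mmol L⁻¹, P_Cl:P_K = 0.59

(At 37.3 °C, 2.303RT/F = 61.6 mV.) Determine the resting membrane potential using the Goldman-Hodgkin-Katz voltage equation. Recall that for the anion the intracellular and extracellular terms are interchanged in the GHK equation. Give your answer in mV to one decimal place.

-44.0 mV

Vm = 61.6 · log₁₀[(Σ P·[cation]ₒ + Σ P·[anion]ᵢ) / (Σ P·[cation]ᵢ + Σ P·[anion]ₒ)]
Numerator = 1×5.58 + 0.11×120 + 0.59×35.4 = 39.67
Denominator = 1×130 + 0.11×6.53 + 0.59×127 = 205.6
Vm = 61.6 · log₁₀(0.19288) = 61.6 × (-0.7147) = -44.03 mV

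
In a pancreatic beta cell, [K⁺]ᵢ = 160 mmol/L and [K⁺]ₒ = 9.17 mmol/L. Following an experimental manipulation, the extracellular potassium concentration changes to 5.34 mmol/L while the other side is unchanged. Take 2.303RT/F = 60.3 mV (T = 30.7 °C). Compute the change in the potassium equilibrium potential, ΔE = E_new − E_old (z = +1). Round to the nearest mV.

-14 mV

E_old = (60.3/1)·log₁₀(9.17/160) = -74.88 mV
E_new = (60.3/1)·log₁₀(5.34/160) = -89.04 mV
ΔE = -89.04 − (-74.88) = -14.16 mV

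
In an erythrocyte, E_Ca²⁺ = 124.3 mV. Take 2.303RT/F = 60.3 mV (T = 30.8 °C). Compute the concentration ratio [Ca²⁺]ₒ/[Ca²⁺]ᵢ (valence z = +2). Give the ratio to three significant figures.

log₁₀([out]/[in]) = E·z/(60.3) = 124.3 × 2 / 60.3 = 4.1227
[out]/[in] = 10^(4.1227) = 1.327e+04

13300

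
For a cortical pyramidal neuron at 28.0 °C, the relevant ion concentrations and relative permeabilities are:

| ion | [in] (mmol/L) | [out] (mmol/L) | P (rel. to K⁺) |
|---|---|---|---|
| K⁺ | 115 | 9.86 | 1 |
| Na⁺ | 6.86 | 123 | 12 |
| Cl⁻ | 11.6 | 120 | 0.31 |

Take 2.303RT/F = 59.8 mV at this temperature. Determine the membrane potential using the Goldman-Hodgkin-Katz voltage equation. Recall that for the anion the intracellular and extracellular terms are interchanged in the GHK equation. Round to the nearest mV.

48 mV

Vm = 59.8 · log₁₀[(Σ P·[cation]ₒ + Σ P·[anion]ᵢ) / (Σ P·[cation]ᵢ + Σ P·[anion]ₒ)]
Numerator = 1×9.86 + 12×123 + 0.31×11.6 = 1489
Denominator = 1×115 + 12×6.86 + 0.31×120 = 234.5
Vm = 59.8 · log₁₀(6.3511) = 59.8 × (0.8028) = 48.01 mV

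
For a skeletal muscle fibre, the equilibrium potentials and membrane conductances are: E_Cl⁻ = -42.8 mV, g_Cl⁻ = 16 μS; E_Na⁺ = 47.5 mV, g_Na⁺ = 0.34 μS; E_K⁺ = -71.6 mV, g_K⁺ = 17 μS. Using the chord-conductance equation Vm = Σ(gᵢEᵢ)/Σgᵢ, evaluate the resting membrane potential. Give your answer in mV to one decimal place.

-56.6 mV

Σ gᵢEᵢ = 16·(-42.8) + 0.34·(47.5) + 17·(-71.6) = -1885.85
Σ gᵢ = 16 + 0.34 + 17 = 33.34
Vm = -1885.85 / 33.34 = -56.56 mV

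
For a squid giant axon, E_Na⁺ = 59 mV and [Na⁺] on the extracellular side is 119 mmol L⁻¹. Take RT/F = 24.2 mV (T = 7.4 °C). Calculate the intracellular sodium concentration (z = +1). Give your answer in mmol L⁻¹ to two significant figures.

Nernst: E = (24.2/1) · ln([out]/[in]), so ln([out]/[in]) = 59.0 × 1 / 24.2 = 2.4380.
[out]/[in] = e^(2.4380) = 11.45.
[in] = 119 / 11.45 = 10.39 mmol L⁻¹.

10 mmol L⁻¹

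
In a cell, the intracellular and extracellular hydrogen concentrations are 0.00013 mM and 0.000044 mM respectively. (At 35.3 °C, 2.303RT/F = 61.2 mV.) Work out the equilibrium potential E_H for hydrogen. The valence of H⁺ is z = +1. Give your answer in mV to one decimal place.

-28.8 mV

E = (61.2/z) · log₁₀([H⁺]_out/[H⁺]_in) with z = +1.
= (61.2/1) · log₁₀(0.000044/0.00013) = 61.20 · log₁₀(0.3385)
= 61.20 · (-0.4705) = -28.79 mV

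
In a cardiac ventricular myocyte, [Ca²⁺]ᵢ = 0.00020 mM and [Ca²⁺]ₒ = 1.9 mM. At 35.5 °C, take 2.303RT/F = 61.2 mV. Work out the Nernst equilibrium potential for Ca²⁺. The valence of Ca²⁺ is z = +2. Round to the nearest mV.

122 mV

E = (61.2/z) · log₁₀([Ca²⁺]_out/[Ca²⁺]_in) with z = +2.
= (61.2/2) · log₁₀(1.9/0.00020) = 30.60 · log₁₀(9500)
= 30.60 · (3.9777) = 121.72 mV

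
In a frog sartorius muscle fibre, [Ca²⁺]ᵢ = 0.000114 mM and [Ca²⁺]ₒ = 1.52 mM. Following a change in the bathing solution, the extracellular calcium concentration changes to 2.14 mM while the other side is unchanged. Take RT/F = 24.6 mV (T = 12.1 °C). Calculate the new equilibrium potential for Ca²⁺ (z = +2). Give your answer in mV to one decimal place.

After the shift: [Ca²⁺]_out = 2.14, [Ca²⁺]_in = 0.000114 mM.
E_new = (24.6/2)·ln(2.14/0.000114) = 12.30 · (9.8401) = 121.03 mV

121.0 mV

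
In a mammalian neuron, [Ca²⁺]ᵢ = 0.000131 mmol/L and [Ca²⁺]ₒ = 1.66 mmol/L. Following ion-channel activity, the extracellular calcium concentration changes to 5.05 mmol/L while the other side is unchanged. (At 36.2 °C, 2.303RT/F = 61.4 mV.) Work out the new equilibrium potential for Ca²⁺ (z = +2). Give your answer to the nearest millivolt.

After the shift: [Ca²⁺]_out = 5.05, [Ca²⁺]_in = 0.000131 mmol/L.
E_new = (61.4/2)·log₁₀(5.05/0.000131) = 30.70 · (4.5860) = 140.79 mV

141 mV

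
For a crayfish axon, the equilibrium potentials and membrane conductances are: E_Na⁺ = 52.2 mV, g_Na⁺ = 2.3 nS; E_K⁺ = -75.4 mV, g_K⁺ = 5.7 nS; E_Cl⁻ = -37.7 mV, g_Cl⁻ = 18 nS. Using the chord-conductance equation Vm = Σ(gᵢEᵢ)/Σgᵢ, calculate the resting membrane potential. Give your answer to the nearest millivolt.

-38 mV

Σ gᵢEᵢ = 2.3·(52.2) + 5.7·(-75.4) + 18·(-37.7) = -988.32
Σ gᵢ = 2.3 + 5.7 + 18 = 26
Vm = -988.32 / 26 = -38.01 mV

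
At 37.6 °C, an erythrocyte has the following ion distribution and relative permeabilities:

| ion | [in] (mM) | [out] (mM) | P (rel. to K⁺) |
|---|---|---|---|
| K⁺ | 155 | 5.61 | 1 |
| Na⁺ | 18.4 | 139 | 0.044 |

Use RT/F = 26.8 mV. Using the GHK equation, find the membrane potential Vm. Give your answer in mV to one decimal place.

-69.3 mV

Vm = 26.8 · ln[(Σ P·[cation]ₒ + Σ P·[anion]ᵢ) / (Σ P·[cation]ᵢ + Σ P·[anion]ₒ)]
Numerator = 1×5.61 + 0.044×139 = 11.73
Denominator = 1×155 + 0.044×18.4 = 155.8
Vm = 26.8 · ln(0.075259) = 26.8 × (-2.5868) = -69.33 mV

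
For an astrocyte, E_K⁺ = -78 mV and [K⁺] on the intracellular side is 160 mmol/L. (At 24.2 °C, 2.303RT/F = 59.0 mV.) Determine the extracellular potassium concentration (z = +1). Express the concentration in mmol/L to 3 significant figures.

7.62 mmol/L

Nernst: E = (59.0/1) · log₁₀([out]/[in]), so log₁₀([out]/[in]) = -78.0 × 1 / 59.0 = -1.3220.
[out]/[in] = 10^(-1.3220) = 0.04764.
[out] = 0.04764 × 160 = 7.622 mmol/L.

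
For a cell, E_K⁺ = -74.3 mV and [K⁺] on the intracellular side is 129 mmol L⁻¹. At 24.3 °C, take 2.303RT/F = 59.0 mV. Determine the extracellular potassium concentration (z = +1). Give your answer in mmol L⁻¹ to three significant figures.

7.10 mmol L⁻¹

Nernst: E = (59.0/1) · log₁₀([out]/[in]), so log₁₀([out]/[in]) = -74.3 × 1 / 59.0 = -1.2593.
[out]/[in] = 10^(-1.2593) = 0.05504.
[out] = 0.05504 × 129 = 7.1 mmol L⁻¹.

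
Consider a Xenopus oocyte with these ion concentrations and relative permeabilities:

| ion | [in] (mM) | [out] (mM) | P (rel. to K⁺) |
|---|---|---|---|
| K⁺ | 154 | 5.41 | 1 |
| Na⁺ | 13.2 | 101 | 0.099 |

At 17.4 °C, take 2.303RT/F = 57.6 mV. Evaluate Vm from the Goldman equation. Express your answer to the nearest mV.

Vm = 57.6 · log₁₀[(Σ P·[cation]ₒ + Σ P·[anion]ᵢ) / (Σ P·[cation]ᵢ + Σ P·[anion]ₒ)]
Numerator = 1×5.41 + 0.099×101 = 15.41
Denominator = 1×154 + 0.099×13.2 = 155.3
Vm = 57.6 · log₁₀(0.099217) = 57.6 × (-1.0034) = -57.80 mV

-58 mV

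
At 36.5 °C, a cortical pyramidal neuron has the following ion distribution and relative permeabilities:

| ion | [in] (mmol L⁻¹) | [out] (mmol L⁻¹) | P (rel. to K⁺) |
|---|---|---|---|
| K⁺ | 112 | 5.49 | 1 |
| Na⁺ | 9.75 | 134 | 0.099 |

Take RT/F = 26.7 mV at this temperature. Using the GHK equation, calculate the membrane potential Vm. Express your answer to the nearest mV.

-48 mV

Vm = 26.7 · ln[(Σ P·[cation]ₒ + Σ P·[anion]ᵢ) / (Σ P·[cation]ᵢ + Σ P·[anion]ₒ)]
Numerator = 1×5.49 + 0.099×134 = 18.76
Denominator = 1×112 + 0.099×9.75 = 113
Vm = 26.7 · ln(0.16603) = 26.7 × (-1.7956) = -47.94 mV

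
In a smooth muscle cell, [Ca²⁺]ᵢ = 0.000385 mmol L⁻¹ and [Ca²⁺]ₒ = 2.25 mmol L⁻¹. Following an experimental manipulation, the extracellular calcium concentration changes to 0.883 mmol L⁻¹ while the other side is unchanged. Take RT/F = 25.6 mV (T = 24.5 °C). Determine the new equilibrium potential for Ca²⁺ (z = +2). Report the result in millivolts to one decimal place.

99.0 mV

After the shift: [Ca²⁺]_out = 0.883, [Ca²⁺]_in = 0.000385 mmol L⁻¹.
E_new = (25.6/2)·ln(0.883/0.000385) = 12.80 · (7.7378) = 99.04 mV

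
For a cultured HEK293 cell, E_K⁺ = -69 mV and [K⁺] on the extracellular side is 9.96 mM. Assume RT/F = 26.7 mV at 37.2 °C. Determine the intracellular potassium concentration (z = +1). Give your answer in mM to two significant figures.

130 mM

Nernst: E = (26.7/1) · ln([out]/[in]), so ln([out]/[in]) = -69.0 × 1 / 26.7 = -2.5843.
[out]/[in] = e^(-2.5843) = 0.07545.
[in] = 9.96 / 0.07545 = 132 mM.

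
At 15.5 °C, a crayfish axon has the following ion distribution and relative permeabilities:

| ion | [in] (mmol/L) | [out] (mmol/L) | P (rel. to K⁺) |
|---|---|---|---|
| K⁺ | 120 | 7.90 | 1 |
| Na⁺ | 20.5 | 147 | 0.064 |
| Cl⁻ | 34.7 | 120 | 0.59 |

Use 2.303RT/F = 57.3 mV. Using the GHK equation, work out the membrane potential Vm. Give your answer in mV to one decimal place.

-40.5 mV

Vm = 57.3 · log₁₀[(Σ P·[cation]ₒ + Σ P·[anion]ᵢ) / (Σ P·[cation]ᵢ + Σ P·[anion]ₒ)]
Numerator = 1×7.90 + 0.064×147 + 0.59×34.7 = 37.78
Denominator = 1×120 + 0.064×20.5 + 0.59×120 = 192.1
Vm = 57.3 · log₁₀(0.19666) = 57.3 × (-0.7063) = -40.47 mV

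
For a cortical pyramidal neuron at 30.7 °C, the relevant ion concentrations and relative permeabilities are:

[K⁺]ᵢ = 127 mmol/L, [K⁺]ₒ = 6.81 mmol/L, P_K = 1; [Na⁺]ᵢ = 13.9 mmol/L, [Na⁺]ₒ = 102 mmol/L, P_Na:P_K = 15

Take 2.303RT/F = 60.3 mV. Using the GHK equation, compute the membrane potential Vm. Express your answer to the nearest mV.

40 mV

Vm = 60.3 · log₁₀[(Σ P·[cation]ₒ + Σ P·[anion]ᵢ) / (Σ P·[cation]ᵢ + Σ P·[anion]ₒ)]
Numerator = 1×6.81 + 15×102 = 1537
Denominator = 1×127 + 15×13.9 = 335.5
Vm = 60.3 · log₁₀(4.5807) = 60.3 × (0.6609) = 39.85 mV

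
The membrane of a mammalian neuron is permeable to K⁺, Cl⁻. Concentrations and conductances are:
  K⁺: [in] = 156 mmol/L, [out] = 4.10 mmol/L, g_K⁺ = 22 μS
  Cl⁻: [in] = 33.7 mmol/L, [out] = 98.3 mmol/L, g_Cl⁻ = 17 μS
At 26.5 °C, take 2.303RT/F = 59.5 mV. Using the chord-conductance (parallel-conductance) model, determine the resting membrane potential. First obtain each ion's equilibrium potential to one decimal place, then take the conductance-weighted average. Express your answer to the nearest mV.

E_K⁺ = (59.5/1)·log₁₀(4.10/156) = -94.0 mV
E_Cl⁻ = (59.5/-1)·log₁₀(98.3/33.7) = -27.7 mV
Vm = (Σ gᵢEᵢ)/(Σ gᵢ) = (22·-94.0 + 17·-27.7) / (22 + 17)
= -2538.90 / 39 = -65.10 mV

-65 mV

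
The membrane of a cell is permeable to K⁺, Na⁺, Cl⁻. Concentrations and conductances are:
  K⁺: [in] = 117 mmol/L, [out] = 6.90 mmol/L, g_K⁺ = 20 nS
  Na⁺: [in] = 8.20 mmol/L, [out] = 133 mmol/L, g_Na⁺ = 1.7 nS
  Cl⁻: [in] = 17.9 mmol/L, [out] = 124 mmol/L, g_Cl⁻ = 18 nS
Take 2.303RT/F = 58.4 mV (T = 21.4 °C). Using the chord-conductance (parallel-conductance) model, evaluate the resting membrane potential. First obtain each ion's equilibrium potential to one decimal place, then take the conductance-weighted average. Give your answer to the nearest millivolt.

-55 mV

E_K⁺ = (58.4/1)·log₁₀(6.90/117) = -71.8 mV
E_Na⁺ = (58.4/1)·log₁₀(133/8.20) = 70.7 mV
E_Cl⁻ = (58.4/-1)·log₁₀(124/17.9) = -49.1 mV
Vm = (Σ gᵢEᵢ)/(Σ gᵢ) = (20·-71.8 + 1.7·70.7 + 18·-49.1) / (20 + 1.7 + 18)
= -2199.61 / 39.7 = -55.41 mV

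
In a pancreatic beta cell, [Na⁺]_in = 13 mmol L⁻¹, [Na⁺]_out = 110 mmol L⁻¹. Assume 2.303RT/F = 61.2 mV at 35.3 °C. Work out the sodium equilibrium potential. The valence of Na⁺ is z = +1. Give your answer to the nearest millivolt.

E = (61.2/z) · log₁₀([Na⁺]_out/[Na⁺]_in) with z = +1.
= (61.2/1) · log₁₀(110/13) = 61.20 · log₁₀(8.462)
= 61.20 · (0.9274) = 56.76 mV

57 mV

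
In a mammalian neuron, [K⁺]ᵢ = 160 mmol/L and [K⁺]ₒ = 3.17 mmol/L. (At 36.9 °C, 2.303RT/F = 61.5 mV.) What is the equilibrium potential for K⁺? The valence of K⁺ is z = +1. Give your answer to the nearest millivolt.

E = (61.5/z) · log₁₀([K⁺]_out/[K⁺]_in) with z = +1.
= (61.5/1) · log₁₀(3.17/160) = 61.50 · log₁₀(0.01981)
= 61.50 · (-1.7031) = -104.74 mV

-105 mV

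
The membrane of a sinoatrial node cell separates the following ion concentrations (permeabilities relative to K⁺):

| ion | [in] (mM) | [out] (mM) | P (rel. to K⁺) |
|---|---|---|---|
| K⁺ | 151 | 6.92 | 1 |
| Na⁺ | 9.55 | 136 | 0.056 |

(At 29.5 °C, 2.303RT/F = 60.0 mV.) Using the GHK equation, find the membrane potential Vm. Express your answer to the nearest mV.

Vm = 60.0 · log₁₀[(Σ P·[cation]ₒ + Σ P·[anion]ᵢ) / (Σ P·[cation]ᵢ + Σ P·[anion]ₒ)]
Numerator = 1×6.92 + 0.056×136 = 14.54
Denominator = 1×151 + 0.056×9.55 = 151.5
Vm = 60.0 · log₁₀(0.095925) = 60.0 × (-1.0181) = -61.08 mV

-61 mV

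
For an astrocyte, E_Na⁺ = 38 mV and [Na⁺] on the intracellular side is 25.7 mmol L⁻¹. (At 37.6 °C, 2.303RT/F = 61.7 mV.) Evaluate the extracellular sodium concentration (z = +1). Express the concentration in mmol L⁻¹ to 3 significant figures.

Nernst: E = (61.7/1) · log₁₀([out]/[in]), so log₁₀([out]/[in]) = 38.0 × 1 / 61.7 = 0.6159.
[out]/[in] = 10^(0.6159) = 4.129.
[out] = 4.129 × 25.7 = 106.1 mmol L⁻¹.

106 mmol L⁻¹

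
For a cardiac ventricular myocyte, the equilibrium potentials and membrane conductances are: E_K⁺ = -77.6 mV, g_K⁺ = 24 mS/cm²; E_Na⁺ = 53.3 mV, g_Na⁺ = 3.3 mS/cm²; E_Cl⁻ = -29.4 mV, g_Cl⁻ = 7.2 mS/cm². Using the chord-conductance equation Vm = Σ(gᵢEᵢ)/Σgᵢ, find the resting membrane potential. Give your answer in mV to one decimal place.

-55.0 mV

Σ gᵢEᵢ = 24·(-77.6) + 3.3·(53.3) + 7.2·(-29.4) = -1898.19
Σ gᵢ = 24 + 3.3 + 7.2 = 34.5
Vm = -1898.19 / 34.5 = -55.02 mV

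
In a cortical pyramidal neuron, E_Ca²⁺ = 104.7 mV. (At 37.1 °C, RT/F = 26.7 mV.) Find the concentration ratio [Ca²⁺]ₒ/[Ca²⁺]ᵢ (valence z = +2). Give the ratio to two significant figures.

ln([out]/[in]) = E·z/(26.7) = 104.7 × 2 / 26.7 = 7.8427
[out]/[in] = e^(7.8427) = 2547

2500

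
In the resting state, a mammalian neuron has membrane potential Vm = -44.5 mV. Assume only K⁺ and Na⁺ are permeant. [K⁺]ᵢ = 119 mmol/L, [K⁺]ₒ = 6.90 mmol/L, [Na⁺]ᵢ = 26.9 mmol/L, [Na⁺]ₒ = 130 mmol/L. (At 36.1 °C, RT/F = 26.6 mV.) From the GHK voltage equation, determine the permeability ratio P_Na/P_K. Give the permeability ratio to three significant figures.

0.124

Let α = P_Na/P_K. GHK: Vm = 26.6·ln[(Kₒ + α·Naₒ)/(Kᵢ + α·Naᵢ)].
e^(Vm/26.6) = e^(-44.5/26.6) = 0.1877
So 0.1877·(Kᵢ + α·Naᵢ) = Kₒ + α·Naₒ → α = (0.1877·119.0 − 6.9) / (130.0 − 0.1877·26.9)
α = (22.34 − 6.9) / (130.0 − 5.049) = 15.44/125 = 0.1235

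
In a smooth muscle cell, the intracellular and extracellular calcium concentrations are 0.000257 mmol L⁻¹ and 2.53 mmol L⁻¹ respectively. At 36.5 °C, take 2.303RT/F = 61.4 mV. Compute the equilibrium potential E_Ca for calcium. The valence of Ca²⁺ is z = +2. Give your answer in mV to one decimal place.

122.6 mV

E = (61.4/z) · log₁₀([Ca²⁺]_out/[Ca²⁺]_in) with z = +2.
= (61.4/2) · log₁₀(2.53/0.000257) = 30.70 · log₁₀(9844)
= 30.70 · (3.9932) = 122.59 mV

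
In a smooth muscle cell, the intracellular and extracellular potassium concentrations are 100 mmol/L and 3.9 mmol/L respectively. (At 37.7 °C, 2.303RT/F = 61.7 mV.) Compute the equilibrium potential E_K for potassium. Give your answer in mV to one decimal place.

-86.9 mV

E = (61.7/z) · log₁₀([K⁺]_out/[K⁺]_in) with z = +1.
= (61.7/1) · log₁₀(3.9/100) = 61.70 · log₁₀(0.039)
= 61.70 · (-1.4089) = -86.93 mV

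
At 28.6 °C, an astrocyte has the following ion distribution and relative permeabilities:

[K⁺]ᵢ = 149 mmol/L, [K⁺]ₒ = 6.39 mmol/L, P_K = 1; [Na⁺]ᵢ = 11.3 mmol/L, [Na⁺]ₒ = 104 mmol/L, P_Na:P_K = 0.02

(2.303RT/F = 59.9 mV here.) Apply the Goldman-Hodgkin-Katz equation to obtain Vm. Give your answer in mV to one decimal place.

-74.6 mV

Vm = 59.9 · log₁₀[(Σ P·[cation]ₒ + Σ P·[anion]ᵢ) / (Σ P·[cation]ᵢ + Σ P·[anion]ₒ)]
Numerator = 1×6.39 + 0.02×104 = 8.47
Denominator = 1×149 + 0.02×11.3 = 149.2
Vm = 59.9 · log₁₀(0.05676) = 59.9 × (-1.2460) = -74.63 mV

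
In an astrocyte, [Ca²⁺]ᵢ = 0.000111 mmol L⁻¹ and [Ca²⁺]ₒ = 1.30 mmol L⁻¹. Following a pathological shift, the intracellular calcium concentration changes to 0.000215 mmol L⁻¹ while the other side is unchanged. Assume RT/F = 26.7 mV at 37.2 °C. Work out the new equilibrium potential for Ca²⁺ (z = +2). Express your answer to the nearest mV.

116 mV

After the shift: [Ca²⁺]_out = 1.30, [Ca²⁺]_in = 0.000215 mmol L⁻¹.
E_new = (26.7/2)·ln(1.30/0.000215) = 13.35 · (8.7072) = 116.24 mV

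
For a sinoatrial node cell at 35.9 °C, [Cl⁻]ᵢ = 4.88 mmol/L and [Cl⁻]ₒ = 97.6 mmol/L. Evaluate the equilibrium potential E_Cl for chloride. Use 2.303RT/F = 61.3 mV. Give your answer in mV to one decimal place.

-79.8 mV

E = (61.3/z) · log₁₀([Cl⁻]_out/[Cl⁻]_in) with z = -1.
For an anion, dividing by z = -1 reverses the sign.
= (61.3/-1) · log₁₀(97.6/4.88) = -61.30 · log₁₀(20)
= -61.30 · (1.3010) = -79.75 mV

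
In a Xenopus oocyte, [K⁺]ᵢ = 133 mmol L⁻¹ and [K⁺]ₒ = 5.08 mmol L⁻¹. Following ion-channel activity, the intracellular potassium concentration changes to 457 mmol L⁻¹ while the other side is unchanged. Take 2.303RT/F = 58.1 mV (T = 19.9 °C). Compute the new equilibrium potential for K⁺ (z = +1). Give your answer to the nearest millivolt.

After the shift: [K⁺]_out = 5.08, [K⁺]_in = 457 mmol L⁻¹.
E_new = (58.1/1)·log₁₀(5.08/457) = 58.10 · (-1.9541) = -113.53 mV

-114 mV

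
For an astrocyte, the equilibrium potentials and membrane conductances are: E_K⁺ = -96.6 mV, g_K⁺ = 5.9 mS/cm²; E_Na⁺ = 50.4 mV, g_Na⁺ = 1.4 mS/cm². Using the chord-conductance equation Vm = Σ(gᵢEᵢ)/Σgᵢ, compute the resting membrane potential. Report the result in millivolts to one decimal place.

Σ gᵢEᵢ = 5.9·(-96.6) + 1.4·(50.4) = -499.38
Σ gᵢ = 5.9 + 1.4 = 7.3
Vm = -499.38 / 7.3 = -68.41 mV

-68.4 mV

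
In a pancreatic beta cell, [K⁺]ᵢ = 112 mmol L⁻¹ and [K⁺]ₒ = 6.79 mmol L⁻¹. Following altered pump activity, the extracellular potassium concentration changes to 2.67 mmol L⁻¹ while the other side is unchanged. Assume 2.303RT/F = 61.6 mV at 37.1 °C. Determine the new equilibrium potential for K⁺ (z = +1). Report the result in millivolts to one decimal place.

After the shift: [K⁺]_out = 2.67, [K⁺]_in = 112 mmol L⁻¹.
E_new = (61.6/1)·log₁₀(2.67/112) = 61.60 · (-1.6227) = -99.96 mV

-100.0 mV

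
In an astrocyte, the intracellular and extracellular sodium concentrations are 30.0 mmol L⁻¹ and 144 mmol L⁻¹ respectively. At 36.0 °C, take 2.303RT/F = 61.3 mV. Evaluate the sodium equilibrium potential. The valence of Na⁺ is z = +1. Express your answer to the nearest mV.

42 mV

E = (61.3/z) · log₁₀([Na⁺]_out/[Na⁺]_in) with z = +1.
= (61.3/1) · log₁₀(144/30.0) = 61.30 · log₁₀(4.8)
= 61.30 · (0.6812) = 41.76 mV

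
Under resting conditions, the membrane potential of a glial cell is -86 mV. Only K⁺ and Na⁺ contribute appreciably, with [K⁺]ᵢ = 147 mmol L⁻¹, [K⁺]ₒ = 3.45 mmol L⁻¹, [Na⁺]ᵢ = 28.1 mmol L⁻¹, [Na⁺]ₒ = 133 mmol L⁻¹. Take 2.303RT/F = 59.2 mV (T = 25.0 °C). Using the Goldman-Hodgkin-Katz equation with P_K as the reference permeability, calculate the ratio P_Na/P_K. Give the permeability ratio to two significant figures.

Let α = P_Na/P_K. GHK: Vm = 59.2·log₁₀[(Kₒ + α·Naₒ)/(Kᵢ + α·Naᵢ)].
10^(Vm/59.2) = 10^(-86.0/59.2) = 0.035261
So 0.035261·(Kᵢ + α·Naᵢ) = Kₒ + α·Naₒ → α = (0.035261·147.0 − 3.45) / (133.0 − 0.035261·28.1)
α = (5.183 − 3.45) / (133.0 − 0.9908) = 1.733/132 = 0.01313

0.013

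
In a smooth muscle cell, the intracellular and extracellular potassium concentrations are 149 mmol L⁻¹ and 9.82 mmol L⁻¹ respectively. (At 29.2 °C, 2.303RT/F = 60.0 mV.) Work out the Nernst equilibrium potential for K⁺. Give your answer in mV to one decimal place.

E = (60.0/z) · log₁₀([K⁺]_out/[K⁺]_in) with z = +1.
= (60.0/1) · log₁₀(9.82/149) = 60.00 · log₁₀(0.06591)
= 60.00 · (-1.1811) = -70.86 mV

-70.9 mV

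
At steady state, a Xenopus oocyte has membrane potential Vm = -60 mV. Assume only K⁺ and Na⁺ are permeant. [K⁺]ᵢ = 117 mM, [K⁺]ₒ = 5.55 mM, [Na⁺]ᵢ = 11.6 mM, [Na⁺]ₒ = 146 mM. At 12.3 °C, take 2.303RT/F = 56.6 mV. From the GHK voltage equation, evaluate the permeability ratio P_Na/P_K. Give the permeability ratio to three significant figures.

0.0320

Let α = P_Na/P_K. GHK: Vm = 56.6·log₁₀[(Kₒ + α·Naₒ)/(Kᵢ + α·Naᵢ)].
10^(Vm/56.6) = 10^(-60.0/56.6) = 0.087082
So 0.087082·(Kᵢ + α·Naᵢ) = Kₒ + α·Naₒ → α = (0.087082·117.0 − 5.55) / (146.0 − 0.087082·11.6)
α = (10.19 − 5.55) / (146.0 − 1.01) = 4.639/145 = 0.03199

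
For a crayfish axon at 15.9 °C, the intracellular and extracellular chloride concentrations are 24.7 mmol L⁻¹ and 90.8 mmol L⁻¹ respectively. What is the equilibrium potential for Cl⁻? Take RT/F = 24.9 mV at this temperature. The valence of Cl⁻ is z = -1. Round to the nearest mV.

-32 mV

E = (24.9/z) · ln([Cl⁻]_out/[Cl⁻]_in) with z = -1.
For an anion, dividing by z = -1 reverses the sign.
= (24.9/-1) · ln(90.8/24.7) = -24.90 · ln(3.676)
= -24.90 · (1.3019) = -32.42 mV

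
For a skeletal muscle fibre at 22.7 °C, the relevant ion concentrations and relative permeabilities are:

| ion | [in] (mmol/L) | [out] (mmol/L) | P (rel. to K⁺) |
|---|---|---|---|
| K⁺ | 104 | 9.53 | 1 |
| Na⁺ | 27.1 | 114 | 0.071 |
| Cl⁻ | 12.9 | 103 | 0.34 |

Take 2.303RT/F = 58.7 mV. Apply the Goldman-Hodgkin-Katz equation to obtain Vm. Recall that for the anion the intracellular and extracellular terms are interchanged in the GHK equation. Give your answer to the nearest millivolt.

Vm = 58.7 · log₁₀[(Σ P·[cation]ₒ + Σ P·[anion]ᵢ) / (Σ P·[cation]ᵢ + Σ P·[anion]ₒ)]
Numerator = 1×9.53 + 0.071×114 + 0.34×12.9 = 22.01
Denominator = 1×104 + 0.071×27.1 + 0.34×103 = 140.9
Vm = 58.7 · log₁₀(0.15616) = 58.7 × (-0.8064) = -47.34 mV

-47 mV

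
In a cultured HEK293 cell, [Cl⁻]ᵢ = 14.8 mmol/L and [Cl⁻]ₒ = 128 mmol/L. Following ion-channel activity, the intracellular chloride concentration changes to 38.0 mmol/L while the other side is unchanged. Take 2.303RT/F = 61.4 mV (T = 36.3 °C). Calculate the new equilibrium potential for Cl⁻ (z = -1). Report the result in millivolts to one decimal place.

After the shift: [Cl⁻]_out = 128, [Cl⁻]_in = 38.0 mmol/L.
E_new = (61.4/-1)·log₁₀(128/38.0) = -61.40 · (0.5274) = -32.38 mV

-32.4 mV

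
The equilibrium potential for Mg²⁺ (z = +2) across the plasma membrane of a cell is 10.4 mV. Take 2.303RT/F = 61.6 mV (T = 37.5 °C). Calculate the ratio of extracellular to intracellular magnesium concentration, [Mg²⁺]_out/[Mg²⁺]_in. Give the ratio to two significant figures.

log₁₀([out]/[in]) = E·z/(61.6) = 10.4 × 2 / 61.6 = 0.3377
[out]/[in] = 10^(0.3377) = 2.176

2.2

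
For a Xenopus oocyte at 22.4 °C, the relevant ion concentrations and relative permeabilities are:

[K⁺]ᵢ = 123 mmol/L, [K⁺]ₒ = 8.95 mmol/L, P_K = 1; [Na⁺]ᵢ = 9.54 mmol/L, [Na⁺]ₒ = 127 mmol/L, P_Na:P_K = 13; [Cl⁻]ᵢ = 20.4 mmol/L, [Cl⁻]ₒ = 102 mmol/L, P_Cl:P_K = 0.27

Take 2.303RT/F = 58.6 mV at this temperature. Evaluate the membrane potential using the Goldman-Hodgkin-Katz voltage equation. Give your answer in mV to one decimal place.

Vm = 58.6 · log₁₀[(Σ P·[cation]ₒ + Σ P·[anion]ᵢ) / (Σ P·[cation]ᵢ + Σ P·[anion]ₒ)]
Numerator = 1×8.95 + 13×127 + 0.27×20.4 = 1665
Denominator = 1×123 + 13×9.54 + 0.27×102 = 274.6
Vm = 58.6 · log₁₀(6.0659) = 58.6 × (0.7829) = 45.88 mV

45.9 mV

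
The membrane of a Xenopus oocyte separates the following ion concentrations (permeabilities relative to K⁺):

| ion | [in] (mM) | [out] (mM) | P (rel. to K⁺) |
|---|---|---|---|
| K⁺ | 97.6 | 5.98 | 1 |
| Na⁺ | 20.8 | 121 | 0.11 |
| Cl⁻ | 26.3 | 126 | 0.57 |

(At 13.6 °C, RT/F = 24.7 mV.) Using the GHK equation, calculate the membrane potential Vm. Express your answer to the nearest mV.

-40 mV

Vm = 24.7 · ln[(Σ P·[cation]ₒ + Σ P·[anion]ᵢ) / (Σ P·[cation]ᵢ + Σ P·[anion]ₒ)]
Numerator = 1×5.98 + 0.11×121 + 0.57×26.3 = 34.28
Denominator = 1×97.6 + 0.11×20.8 + 0.57×126 = 171.7
Vm = 24.7 · ln(0.19965) = 24.7 × (-1.6112) = -39.80 mV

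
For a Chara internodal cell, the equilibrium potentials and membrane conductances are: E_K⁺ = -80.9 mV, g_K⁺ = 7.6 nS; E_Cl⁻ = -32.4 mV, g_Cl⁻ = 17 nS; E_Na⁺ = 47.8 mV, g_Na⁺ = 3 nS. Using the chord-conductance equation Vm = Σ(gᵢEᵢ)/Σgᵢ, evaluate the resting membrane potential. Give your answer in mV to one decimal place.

Σ gᵢEᵢ = 7.6·(-80.9) + 17·(-32.4) + 3·(47.8) = -1022.24
Σ gᵢ = 7.6 + 17 + 3 = 27.6
Vm = -1022.24 / 27.6 = -37.04 mV

-37.0 mV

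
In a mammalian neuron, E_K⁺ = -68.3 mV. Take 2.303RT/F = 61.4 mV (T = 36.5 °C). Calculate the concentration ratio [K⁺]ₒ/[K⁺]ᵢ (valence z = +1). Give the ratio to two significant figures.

0.077

log₁₀([out]/[in]) = E·z/(61.4) = -68.3 × 1 / 61.4 = -1.1124
[out]/[in] = 10^(-1.1124) = 0.0772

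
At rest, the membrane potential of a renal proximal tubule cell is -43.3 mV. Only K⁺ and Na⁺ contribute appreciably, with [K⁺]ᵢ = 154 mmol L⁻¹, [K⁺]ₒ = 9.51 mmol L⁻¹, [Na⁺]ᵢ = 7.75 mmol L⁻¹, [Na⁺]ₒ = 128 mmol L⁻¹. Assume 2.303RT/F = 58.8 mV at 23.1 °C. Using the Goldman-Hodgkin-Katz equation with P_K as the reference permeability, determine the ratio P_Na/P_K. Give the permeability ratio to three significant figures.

0.148

Let α = P_Na/P_K. GHK: Vm = 58.8·log₁₀[(Kₒ + α·Naₒ)/(Kᵢ + α·Naᵢ)].
10^(Vm/58.8) = 10^(-43.3/58.8) = 0.18349
So 0.18349·(Kᵢ + α·Naᵢ) = Kₒ + α·Naₒ → α = (0.18349·154.0 − 9.51) / (128.0 − 0.18349·7.75)
α = (28.26 − 9.51) / (128.0 − 1.422) = 18.75/126.6 = 0.1481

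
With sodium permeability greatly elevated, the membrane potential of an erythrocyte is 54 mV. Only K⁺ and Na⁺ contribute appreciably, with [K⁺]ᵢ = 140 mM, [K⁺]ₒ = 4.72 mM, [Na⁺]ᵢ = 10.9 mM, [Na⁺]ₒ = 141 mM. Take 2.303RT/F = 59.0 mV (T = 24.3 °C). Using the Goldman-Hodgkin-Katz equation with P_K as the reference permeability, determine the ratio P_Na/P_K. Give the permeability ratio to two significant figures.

22

Let α = P_Na/P_K. GHK: Vm = 59.0·log₁₀[(Kₒ + α·Naₒ)/(Kᵢ + α·Naᵢ)].
10^(Vm/59.0) = 10^(54.0/59.0) = 8.2272
So 8.2272·(Kᵢ + α·Naᵢ) = Kₒ + α·Naₒ → α = (8.2272·140.0 − 4.72) / (141.0 − 8.2272·10.9)
α = (1152 − 4.72) / (141.0 − 89.68) = 1147/51.32 = 22.35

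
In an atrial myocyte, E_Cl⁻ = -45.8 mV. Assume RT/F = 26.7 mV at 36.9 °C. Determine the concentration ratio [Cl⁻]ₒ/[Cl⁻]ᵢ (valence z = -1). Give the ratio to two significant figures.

5.6

ln([out]/[in]) = E·z/(26.7) = -45.8 × -1 / 26.7 = 1.7154
[out]/[in] = e^(1.7154) = 5.559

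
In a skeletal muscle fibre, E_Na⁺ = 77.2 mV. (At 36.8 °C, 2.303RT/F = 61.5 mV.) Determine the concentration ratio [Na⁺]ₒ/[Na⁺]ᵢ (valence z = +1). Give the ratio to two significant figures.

log₁₀([out]/[in]) = E·z/(61.5) = 77.2 × 1 / 61.5 = 1.2553
[out]/[in] = 10^(1.2553) = 18

18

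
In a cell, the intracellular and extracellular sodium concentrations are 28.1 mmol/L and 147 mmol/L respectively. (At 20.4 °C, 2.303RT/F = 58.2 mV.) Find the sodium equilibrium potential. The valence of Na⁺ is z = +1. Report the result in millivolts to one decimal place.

41.8 mV

E = (58.2/z) · log₁₀([Na⁺]_out/[Na⁺]_in) with z = +1.
= (58.2/1) · log₁₀(147/28.1) = 58.20 · log₁₀(5.231)
= 58.20 · (0.7186) = 41.82 mV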